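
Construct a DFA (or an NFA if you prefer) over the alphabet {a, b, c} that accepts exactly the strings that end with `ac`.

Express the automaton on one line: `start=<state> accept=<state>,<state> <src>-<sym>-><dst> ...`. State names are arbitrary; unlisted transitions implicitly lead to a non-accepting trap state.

start=q0 accept=q2 q0-a->q1 q0-b->q0 q0-c->q0 q1-a->q1 q1-b->q0 q1-c->q2 q2-a->q1 q2-b->q0 q2-c->q0

Let each state record the length of the longest suffix of the input read so far that is also a prefix of `ac`. q1 means the last symbol is `a`; q2 means the last 2 symbols are `ac`. Accept only at q2, where the string currently ends in `ac`.
With 3 states:
        a   b   c  
>  q0   q1  q0  q0 
   q1   q1  q0  q2 
 * q2   q1  q0  q0 
(> = start, * = accepting)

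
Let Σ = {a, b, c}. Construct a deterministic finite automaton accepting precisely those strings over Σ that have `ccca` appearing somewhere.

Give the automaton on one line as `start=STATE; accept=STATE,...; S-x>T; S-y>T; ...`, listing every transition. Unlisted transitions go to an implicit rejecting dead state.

start=q0; accept=q4; q0-a>q0; q0-b>q0; q0-c>q1; q1-a>q0; q1-b>q0; q1-c>q2; q2-a>q0; q2-b>q0; q2-c>q3; q3-a>q4; q3-b>q0; q3-c>q3; q4-a>q4; q4-b>q4; q4-c>q4

States q0..q3 record the length of the longest prefix of `ccca` that matches the current input suffix. Reaching q4 means `ccca` has been seen, and we stay there forever. Accept from q4.
        a   b   c  
>  q0   q0  q0  q1 
   q1   q0  q0  q2 
   q2   q0  q0  q3 
   q3   q4  q0  q3 
 * q4   q4  q4  q4 
(> = start, * = accepting)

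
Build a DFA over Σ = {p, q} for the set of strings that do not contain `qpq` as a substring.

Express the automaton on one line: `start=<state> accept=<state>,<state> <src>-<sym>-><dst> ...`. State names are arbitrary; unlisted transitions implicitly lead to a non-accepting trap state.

This is the complement of 'contains `qpq`'. Use the same substring-matching states — s0 through s3 holding how much of `qpq` has just been matched — but flip the accepting set: everything except the trap s3 accepts.
With 4 states:
        p   q  
>* s0   s0  s1 
 * s1   s2  s1 
 * s2   s0  s3 
   s3   s3  s3 
(> = start, * = accepting)

start=s0 accept=s0,s1,s2 s0-p->s0 s0-q->s1 s1-p->s2 s1-q->s1 s2-p->s0 s2-q->s3 s3-p->s3 s3-q->s3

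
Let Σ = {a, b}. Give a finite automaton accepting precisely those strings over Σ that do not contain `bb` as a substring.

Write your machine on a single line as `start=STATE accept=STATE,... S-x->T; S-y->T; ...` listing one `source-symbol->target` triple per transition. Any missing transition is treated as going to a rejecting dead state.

This is the complement of 'contains `bb`'. Use the same substring-matching states — S0 through S2 holding how much of `bb` has just been matched — but flip the accepting set: everything except the trap S2 accepts.
3 states suffice.
        a   b  
>* S0   S0  S1 
 * S1   S0  S2 
   S2   S2  S2 
(> = start, * = accepting)

start=S0; accept=S0,S1; S0-a->S0; S0-b->S1; S1-a->S0; S1-b->S2; S2-a->S2; S2-b->S2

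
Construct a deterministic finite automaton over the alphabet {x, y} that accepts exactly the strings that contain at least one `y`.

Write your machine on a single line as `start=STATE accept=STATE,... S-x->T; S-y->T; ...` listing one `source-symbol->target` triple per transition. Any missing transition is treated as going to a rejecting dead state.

Only the number of `y`s matters, and only up to 2. Make a chain q0 → q1 → q2 advanced by each `y` (with q2 absorbing); every other symbol self-loops. The accepting set is {q1, q2}.
3 states suffice.
        x   y  
>  q0   q0  q1 
 * q1   q1  q2 
 * q2   q2  q2 
(> = start, * = accepting)

start=q0; accept=q1,q2; q0-x->q0; q0-y->q1; q1-x->q1; q1-y->q2; q2-x->q2; q2-y->q2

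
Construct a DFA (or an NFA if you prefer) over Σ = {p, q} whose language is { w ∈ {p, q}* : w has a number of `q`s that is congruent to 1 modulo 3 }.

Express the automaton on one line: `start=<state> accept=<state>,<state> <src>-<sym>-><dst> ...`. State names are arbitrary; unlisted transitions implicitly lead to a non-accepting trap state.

start=S0 accept=S1 S0-p->S0 S0-q->S1 S1-p->S1 S1-q->S2 S2-p->S2 S2-q->S0

Keep the running count of `q`s modulo 3: each `q` advances along the cycle S0 → S1 → S2 → S0 while other symbols loop. Accept at S1.
With 3 states:
        p   q  
>  S0   S0  S1 
 * S1   S1  S2 
   S2   S2  S0 
(> = start, * = accepting)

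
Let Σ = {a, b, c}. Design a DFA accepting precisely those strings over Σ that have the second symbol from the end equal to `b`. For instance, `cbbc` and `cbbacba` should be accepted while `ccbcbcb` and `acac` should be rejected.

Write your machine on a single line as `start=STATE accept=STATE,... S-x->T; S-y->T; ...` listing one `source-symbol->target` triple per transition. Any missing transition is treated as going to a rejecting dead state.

start=q0; accept=q7,q8,q9; q0-a->q1; q0-b->q2; q0-c->q3; q1-a->q4; q1-b->q5; q1-c->q6; q2-a->q7; q2-b->q8; q2-c->q9; q3-a->q10; q3-b->q11; q3-c->q12; q4-a->q4; q4-b->q5; q4-c->q6; q5-a->q7; q5-b->q8; q5-c->q9; q6-a->q10; q6-b->q11; q6-c->q12; q7-a->q4; q7-b->q5; q7-c->q6; q8-a->q7; q8-b->q8; q8-c->q9; q9-a->q10; q9-b->q11; q9-c->q12; q10-a->q4; q10-b->q5; q10-c->q6; q11-a->q7; q11-b->q8; q11-c->q9; q12-a->q10; q12-b->q11; q12-c->q12

A DFA must remember the last 2 symbols (since which symbol is second-to-last isn't known until the input ends). Use one state per possible window of the last ≤2 symbols; accept from those whose window starts with `b`.
          a    b    c  
>  q0     q1   q2   q3 
   q1     q4   q5   q6 
   q2     q7   q8   q9 
   q3    q10  q11  q12 
   q4     q4   q5   q6 
   q5     q7   q8   q9 
   q6    q10  q11  q12 
 * q7     q4   q5   q6 
 * q8     q7   q8   q9 
 * q9    q10  q11  q12 
   q10    q4   q5   q6 
   q11    q7   q8   q9 
   q12   q10  q11  q12 
(> = start, * = accepting)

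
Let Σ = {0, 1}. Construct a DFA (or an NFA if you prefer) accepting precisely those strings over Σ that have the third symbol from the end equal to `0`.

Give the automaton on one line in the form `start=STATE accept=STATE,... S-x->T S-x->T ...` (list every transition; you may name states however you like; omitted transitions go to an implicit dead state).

start=S0 accept=S7,S8,S9,S10 S0-0->S1 S0-1->S2 S1-0->S3 S1-1->S4 S2-0->S5 S2-1->S6 S3-0->S7 S3-1->S8 S4-0->S9 S4-1->S10 S5-0->S11 S5-1->S12 S6-0->S13 S6-1->S14 S7-0->S7 S7-1->S8 S8-0->S9 S8-1->S10 S9-0->S11 S9-1->S12 S10-0->S13 S10-1->S14 S11-0->S7 S11-1->S8 S12-0->S9 S12-1->S10 S13-0->S11 S13-1->S12 S14-0->S13 S14-1->S14

A DFA must remember the last 3 symbols (since which symbol is third-to-last isn't known until the input ends). Use one state per possible window of the last ≤3 symbols; accept from those whose window starts with `0`.
15 states suffice.
          0    1  
>  S0     S1   S2 
   S1     S3   S4 
   S2     S5   S6 
   S3     S7   S8 
   S4     S9  S10 
   S5    S11  S12 
   S6    S13  S14 
 * S7     S7   S8 
 * S8     S9  S10 
 * S9    S11  S12 
 * S10   S13  S14 
   S11    S7   S8 
   S12    S9  S10 
   S13   S11  S12 
   S14   S13  S14 
(> = start, * = accepting)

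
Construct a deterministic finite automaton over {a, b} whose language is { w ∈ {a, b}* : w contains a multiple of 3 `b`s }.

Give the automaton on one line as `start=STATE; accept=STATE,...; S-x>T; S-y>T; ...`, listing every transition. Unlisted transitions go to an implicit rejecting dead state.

The only thing that matters is how many `b`s have appeared, reduced mod 3. Use one state per residue: q0 for 0, …, q2 for 2. Reading `b` moves to the next residue; anything else stays put. q0 is accepting.
With 3 states:
        a   b  
>* q0   q0  q1 
   q1   q1  q2 
   q2   q2  q0 
(> = start, * = accepting)

start=q0; accept=q0; q0-a>q0; q0-b>q1; q1-a>q1; q1-b>q2; q2-a>q2; q2-b>q0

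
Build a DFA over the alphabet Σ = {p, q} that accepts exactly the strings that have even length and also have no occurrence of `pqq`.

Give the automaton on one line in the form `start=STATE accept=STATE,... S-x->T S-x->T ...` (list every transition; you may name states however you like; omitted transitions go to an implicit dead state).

start=s0 accept=s0,s3,s4 s0-p->s1 s0-q->s2 s1-p->s3 s1-q->s4 s2-p->s3 s2-q->s0 s3-p->s1 s3-q->s5 s4-p->s1 s4-q->s6 s5-p->s3 s5-q->s6 s6-p->s6 s6-q->s6

Run two small machines in parallel and take their product. The first has 2 states tracking the input length modulo 2; the second has 4 states tracking partial matches of the forbidden pattern `pqq`. A product state is a pair (one from each), accepting exactly when both do. Minimizing collapses redundant product states.
A 7-state machine:
        p   q  
>* s0   s1  s2 
   s1   s3  s4 
   s2   s3  s0 
 * s3   s1  s5 
 * s4   s1  s6 
   s5   s3  s6 
   s6   s6  s6 
(> = start, * = accepting)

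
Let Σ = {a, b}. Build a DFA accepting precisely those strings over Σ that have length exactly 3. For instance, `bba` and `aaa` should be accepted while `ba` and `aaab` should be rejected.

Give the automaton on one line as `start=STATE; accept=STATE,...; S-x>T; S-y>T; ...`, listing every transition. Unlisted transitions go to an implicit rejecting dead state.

start=q0; accept=q3; q0-a>q1; q0-b>q1; q1-a>q2; q1-b>q2; q2-a>q3; q2-b>q3; q3-a>q4; q3-b>q4; q4-a>q4; q4-b>q4

We only need to distinguish lengths 0, 1, …, 3, and '>3'. Chain q0 → q1 → q2 → q3 → q4 on every symbol, with q4 looping. Accepting states: {q3}.
        a   b  
>  q0   q1  q1 
   q1   q2  q2 
   q2   q3  q3 
 * q3   q4  q4 
   q4   q4  q4 
(> = start, * = accepting)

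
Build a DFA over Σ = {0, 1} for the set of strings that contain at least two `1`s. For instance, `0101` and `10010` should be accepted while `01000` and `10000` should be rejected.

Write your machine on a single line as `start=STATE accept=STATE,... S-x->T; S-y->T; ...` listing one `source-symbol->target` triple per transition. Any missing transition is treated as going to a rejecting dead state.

start=q0; accept=q2,q3; q0-0->q0; q0-1->q1; q1-0->q1; q1-1->q2; q2-0->q2; q2-1->q3; q3-0->q3; q3-1->q3

Count `1`s, saturating at 3: states q0 through q2 mean 0 through 2 `1`s seen; q3 means more than 2. Each `1` increments (capped at q3); other symbols loop. Accept from {q2, q3}.
With 4 states:
        0   1  
>  q0   q0  q1 
   q1   q1  q2 
 * q2   q2  q3 
 * q3   q3  q3 
(> = start, * = accepting)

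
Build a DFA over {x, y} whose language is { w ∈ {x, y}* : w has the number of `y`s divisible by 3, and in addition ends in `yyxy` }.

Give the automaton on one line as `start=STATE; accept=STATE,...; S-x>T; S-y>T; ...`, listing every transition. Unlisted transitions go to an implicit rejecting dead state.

Build one automaton per condition and run them in lockstep. One (3 states) tracks the count of `y`s modulo 3; the other (5 states) tracks how much of the suffix `yyxy` has currently been matched. Each combined state is a pair, one component from each; accept when both components accept.
15 states suffice.
          x    y  
>  s0     s0   s1 
   s1     s2   s3 
   s2     s2   s4 
   s3     s5   s6 
   s4     s7   s6 
   s5     s7   s8 
   s6     s9  s10 
   s7     s7  s11 
 * s8     s0  s10 
   s9     s0  s12 
   s10   s13   s3 
   s11    s0  s10 
   s12    s2   s3 
   s13    s2  s14 
   s14    s7   s6 
(> = start, * = accepting)

start=s0; accept=s8; s0-x>s0; s0-y>s1; s1-x>s2; s1-y>s3; s2-x>s2; s2-y>s4; s3-x>s5; s3-y>s6; s4-x>s7; s4-y>s6; s5-x>s7; s5-y>s8; s6-x>s9; s6-y>s10; s7-x>s7; s7-y>s11; s8-x>s0; s8-y>s10; s9-x>s0; s9-y>s12; s10-x>s13; s10-y>s3; s11-x>s0; s11-y>s10; s12-x>s2; s12-y>s3; s13-x>s2; s13-y>s14; s14-x>s7; s14-y>s6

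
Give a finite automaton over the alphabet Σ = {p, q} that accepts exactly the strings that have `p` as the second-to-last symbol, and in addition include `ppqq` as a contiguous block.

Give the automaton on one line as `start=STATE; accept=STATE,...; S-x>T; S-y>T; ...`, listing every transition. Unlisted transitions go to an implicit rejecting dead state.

start=A; accept=K,L; A-p>B; A-q>C; B-p>D; B-q>E; C-p>F; C-q>G; D-p>D; D-q>H; E-p>F; E-q>G; F-p>D; F-q>E; G-p>F; G-q>G; H-p>F; H-q>I; I-p>J; I-q>I; J-p>K; J-q>L; K-p>K; K-q>L; L-p>J; L-q>I

Handle the two conditions separately and then intersect. The first has 7 states tracking the last 2 symbols read; the second has 5 states tracking whether and how much of `ppqq` has been seen. A product state is a pair (one from each), accepting exactly when both do.
A 12-state machine:
       p  q 
>  A   B  C 
   B   D  E 
   C   F  G 
   D   D  H 
   E   F  G 
   F   D  E 
   G   F  G 
   H   F  I 
   I   J  I 
   J   K  L 
 * K   K  L 
 * L   J  I 
(> = start, * = accepting)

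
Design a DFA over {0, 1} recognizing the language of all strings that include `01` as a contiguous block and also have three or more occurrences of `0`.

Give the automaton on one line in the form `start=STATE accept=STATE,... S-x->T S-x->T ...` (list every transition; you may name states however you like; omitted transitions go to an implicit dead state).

start=A accept=G A-0->B A-1->A B-0->C B-1->D C-0->E C-1->F D-0->F D-1->D E-0->E E-1->G F-0->G F-1->F G-0->G G-1->G

Handle the two conditions separately and then intersect. One (3 states) tracks whether and how much of `01` has been seen; the other (5 states) tracks the count of `0`s, saturating at 4. Each combined state is a pair, one component from each; accept when both components accept. Minimizing collapses redundant product states.
7 states suffice.
       0  1 
>  A   B  A 
   B   C  D 
   C   E  F 
   D   F  D 
   E   E  G 
   F   G  F 
 * G   G  G 
(> = start, * = accepting)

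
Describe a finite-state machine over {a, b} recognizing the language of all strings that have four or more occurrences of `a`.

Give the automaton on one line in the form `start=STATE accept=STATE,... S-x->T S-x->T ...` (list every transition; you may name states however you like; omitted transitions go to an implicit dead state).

Count `a`s, saturating at 5: states q0 through q4 mean 0 through 4 `a`s seen; q5 means more than 4. Each `a` increments (capped at q5); other symbols loop. Accept from {q4, q5}.
6 states suffice.
        a   b  
>  q0   q1  q0 
   q1   q2  q1 
   q2   q3  q2 
   q3   q4  q3 
 * q4   q5  q4 
 * q5   q5  q5 
(> = start, * = accepting)

start=q0 accept=q4,q5 q0-a->q1 q0-b->q0 q1-a->q2 q1-b->q1 q2-a->q3 q2-b->q2 q3-a->q4 q3-b->q3 q4-a->q5 q4-b->q4 q5-a->q5 q5-b->q5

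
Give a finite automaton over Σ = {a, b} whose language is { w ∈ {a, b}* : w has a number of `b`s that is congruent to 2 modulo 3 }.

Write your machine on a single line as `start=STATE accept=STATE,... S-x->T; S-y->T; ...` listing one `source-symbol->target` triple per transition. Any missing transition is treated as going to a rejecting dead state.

Keep the running count of `b`s modulo 3: each `b` advances along the cycle s0 → s1 → s2 → s0 while other symbols loop. Accept at s2.
        a   b  
>  s0   s0  s1 
   s1   s1  s2 
 * s2   s2  s0 
(> = start, * = accepting)

start=s0; accept=s2; s0-a->s0; s0-b->s1; s1-a->s1; s1-b->s2; s2-a->s2; s2-b->s0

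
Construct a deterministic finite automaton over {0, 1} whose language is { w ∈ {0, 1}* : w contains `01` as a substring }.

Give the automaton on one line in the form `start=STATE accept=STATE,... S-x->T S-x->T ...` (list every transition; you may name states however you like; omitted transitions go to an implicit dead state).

start=S0 accept=S2 S0-0->S1 S0-1->S0 S1-0->S1 S1-1->S2 S2-0->S2 S2-1->S2

Track how much of `01` has been matched so far: state S0 is no progress, S2 is the absorbing accept state reached once `01` has occurred. Intermediate states record partial matches; on a mismatch, fall back to the longest reusable overlap.
        0   1  
>  S0   S1  S0 
   S1   S1  S2 
 * S2   S2  S2 
(> = start, * = accepting)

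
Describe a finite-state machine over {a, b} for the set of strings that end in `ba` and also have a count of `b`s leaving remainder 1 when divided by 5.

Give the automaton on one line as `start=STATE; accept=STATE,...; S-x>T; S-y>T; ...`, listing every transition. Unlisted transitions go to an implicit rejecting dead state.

start=q0; accept=q2; q0-a>q0; q0-b>q1; q1-a>q2; q1-b>q3; q2-a>q4; q2-b>q3; q3-a>q3; q3-b>q5; q4-a>q4; q4-b>q3; q5-a>q5; q5-b>q6; q6-a>q6; q6-b>q0

Run two small machines in parallel and take their product. One (3 states) tracks how much of the suffix `ba` has currently been matched; the other (5 states) tracks the count of `b`s modulo 5. Each combined state is a pair, one component from each; accept when both components accept. Minimizing collapses redundant product states.
        a   b  
>  q0   q0  q1 
   q1   q2  q3 
 * q2   q4  q3 
   q3   q3  q5 
   q4   q4  q3 
   q5   q5  q6 
   q6   q6  q0 
(> = start, * = accepting)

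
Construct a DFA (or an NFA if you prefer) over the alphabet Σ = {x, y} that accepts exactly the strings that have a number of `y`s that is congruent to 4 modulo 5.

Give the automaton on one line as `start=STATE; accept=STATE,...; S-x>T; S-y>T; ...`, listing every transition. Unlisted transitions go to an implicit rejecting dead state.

The only thing that matters is how many `y`s have appeared, reduced mod 5. Use one state per residue: q0 for 0, …, q4 for 4. Reading `y` moves to the next residue; anything else stays put. q4 is accepting.
5 states suffice.
        x   y  
>  q0   q0  q1 
   q1   q1  q2 
   q2   q2  q3 
   q3   q3  q4 
 * q4   q4  q0 
(> = start, * = accepting)

start=q0; accept=q4; q0-x>q0; q0-y>q1; q1-x>q1; q1-y>q2; q2-x>q2; q2-y>q3; q3-x>q3; q3-y>q4; q4-x>q4; q4-y>q0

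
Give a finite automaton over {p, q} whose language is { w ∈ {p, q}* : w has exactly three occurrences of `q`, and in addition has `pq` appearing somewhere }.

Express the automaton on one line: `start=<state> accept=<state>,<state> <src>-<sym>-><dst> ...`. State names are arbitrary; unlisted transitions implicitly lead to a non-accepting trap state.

Build one automaton per condition and run them in lockstep. One (5 states) tracks the count of `q`s, saturating at 4; the other (3 states) tracks whether and how much of `pq` has been seen. Each combined state is a pair, one component from each; accept when both components accept.
14 states suffice.
       p  q 
>  A   B  C 
   B   B  D 
   C   E  F 
   D   D  G 
   E   E  G 
   F   H  I 
   G   G  J 
   H   H  J 
   I   K  L 
 * J   J  M 
   K   K  M 
   L   N  L 
   M   M  M 
   N   N  M 
(> = start, * = accepting)

start=A accept=J A-p->B A-q->C B-p->B B-q->D C-p->E C-q->F D-p->D D-q->G E-p->E E-q->G F-p->H F-q->I G-p->G G-q->J H-p->H H-q->J I-p->K I-q->L J-p->J J-q->M K-p->K K-q->M L-p->N L-q->L M-p->M M-q->M N-p->N N-q->M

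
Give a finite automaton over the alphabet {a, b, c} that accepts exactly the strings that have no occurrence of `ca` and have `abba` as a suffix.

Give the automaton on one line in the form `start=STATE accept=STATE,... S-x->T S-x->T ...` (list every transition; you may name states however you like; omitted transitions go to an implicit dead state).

start=S0 accept=S8 S0-a->S1 S0-b->S0 S0-c->S2 S1-a->S1 S1-b->S3 S1-c->S2 S2-a->S4 S2-b->S0 S2-c->S2 S3-a->S1 S3-b->S5 S3-c->S2 S4-a->S4 S4-b->S6 S4-c->S7 S5-a->S8 S5-b->S0 S5-c->S2 S6-a->S4 S6-b->S9 S6-c->S7 S7-a->S4 S7-b->S7 S7-c->S7 S8-a->S1 S8-b->S3 S8-c->S2 S9-a->S10 S9-b->S7 S9-c->S7 S10-a->S4 S10-b->S6 S10-c->S7

Handle the two conditions separately and then intersect. One (3 states) tracks partial matches of the forbidden pattern `ca`; the other (5 states) tracks how much of the suffix `abba` has currently been matched. Each combined state is a pair, one component from each; accept when both components accept.
          a    b    c  
>  S0     S1   S0   S2 
   S1     S1   S3   S2 
   S2     S4   S0   S2 
   S3     S1   S5   S2 
   S4     S4   S6   S7 
   S5     S8   S0   S2 
   S6     S4   S9   S7 
   S7     S4   S7   S7 
 * S8     S1   S3   S2 
   S9    S10   S7   S7 
   S10    S4   S6   S7 
(> = start, * = accepting)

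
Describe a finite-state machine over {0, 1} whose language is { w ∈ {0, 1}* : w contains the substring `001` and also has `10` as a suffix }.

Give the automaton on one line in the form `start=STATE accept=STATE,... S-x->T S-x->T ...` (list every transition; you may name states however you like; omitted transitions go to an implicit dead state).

Handle the two conditions separately and then intersect. One (4 states) tracks whether and how much of `001` has been seen; the other (3 states) tracks how much of the suffix `10` has currently been matched. Each combined state is a pair, one component from each; accept when both components accept.
With 8 states:
        0   1  
>  q0   q1  q2 
   q1   q3  q2 
   q2   q4  q2 
   q3   q3  q5 
   q4   q3  q2 
   q5   q6  q5 
 * q6   q7  q5 
   q7   q7  q5 
(> = start, * = accepting)

start=q0 accept=q6 q0-0->q1 q0-1->q2 q1-0->q3 q1-1->q2 q2-0->q4 q2-1->q2 q3-0->q3 q3-1->q5 q4-0->q3 q4-1->q2 q5-0->q6 q5-1->q5 q6-0->q7 q6-1->q5 q7-0->q7 q7-1->q5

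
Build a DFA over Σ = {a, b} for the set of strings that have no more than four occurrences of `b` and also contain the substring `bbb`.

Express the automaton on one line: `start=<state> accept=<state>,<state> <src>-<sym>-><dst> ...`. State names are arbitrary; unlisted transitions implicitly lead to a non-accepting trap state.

start=S0 accept=S6,S9 S0-a->S0 S0-b->S1 S1-a->S2 S1-b->S3 S2-a->S2 S2-b->S4 S3-a->S5 S3-b->S6 S4-a->S5 S4-b->S7 S5-a->S5 S5-b->S8 S6-a->S6 S6-b->S9 S7-a->S10 S7-b->S9 S8-a->S10 S8-b->S11 S9-a->S9 S9-b->S12 S10-a->S10 S10-b->S13 S11-a->S14 S11-b->S12 S12-a->S12 S12-b->S12 S13-a->S14 S13-b->S15 S14-a->S14 S14-b->S16 S15-a->S17 S15-b->S12 S16-a->S17 S16-b->S15 S17-a->S17 S17-b->S16

Build one automaton per condition and run them in lockstep. One (6 states) tracks the count of `b`s, saturating at 5; the other (4 states) tracks whether and how much of `bbb` has been seen. Each combined state is a pair, one component from each; accept when both components accept.
18 states suffice.
          a    b  
>  S0     S0   S1 
   S1     S2   S3 
   S2     S2   S4 
   S3     S5   S6 
   S4     S5   S7 
   S5     S5   S8 
 * S6     S6   S9 
   S7    S10   S9 
   S8    S10  S11 
 * S9     S9  S12 
   S10   S10  S13 
   S11   S14  S12 
   S12   S12  S12 
   S13   S14  S15 
   S14   S14  S16 
   S15   S17  S12 
   S16   S17  S15 
   S17   S17  S16 
(> = start, * = accepting)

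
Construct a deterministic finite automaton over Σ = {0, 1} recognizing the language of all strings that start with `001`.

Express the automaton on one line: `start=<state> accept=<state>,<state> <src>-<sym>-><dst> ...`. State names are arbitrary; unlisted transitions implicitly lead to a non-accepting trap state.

Walk along `001` while the input agrees: from q0 take `0` to q1, and so on. Any deviation drops to the rejecting sink q4. Once q3 is reached the prefix is confirmed and every continuation is accepted.
5 states suffice.
        0   1  
>  q0   q1  q4 
   q1   q2  q4 
   q2   q4  q3 
 * q3   q3  q3 
   q4   q4  q4 
(> = start, * = accepting)

start=q0 accept=q3 q0-0->q1 q0-1->q4 q1-0->q2 q1-1->q4 q2-0->q4 q2-1->q3 q3-0->q3 q3-1->q3 q4-0->q4 q4-1->q4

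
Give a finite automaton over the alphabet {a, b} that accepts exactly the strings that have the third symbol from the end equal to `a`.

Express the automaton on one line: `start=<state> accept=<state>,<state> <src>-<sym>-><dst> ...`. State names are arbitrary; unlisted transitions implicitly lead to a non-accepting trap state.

A DFA must remember the last 3 symbols (since which symbol is third-to-last isn't known until the input ends). Use one state per possible window of the last ≤3 symbols; accept from those whose window starts with `a`.
With 15 states:
          a    b  
>  q0     q1   q2 
   q1     q3   q4 
   q2     q5   q6 
   q3     q7   q8 
   q4     q9  q10 
   q5    q11  q12 
   q6    q13  q14 
 * q7     q7   q8 
 * q8     q9  q10 
 * q9    q11  q12 
 * q10   q13  q14 
   q11    q7   q8 
   q12    q9  q10 
   q13   q11  q12 
   q14   q13  q14 
(> = start, * = accepting)

start=q0 accept=q7,q8,q9,q10 q0-a->q1 q0-b->q2 q1-a->q3 q1-b->q4 q2-a->q5 q2-b->q6 q3-a->q7 q3-b->q8 q4-a->q9 q4-b->q10 q5-a->q11 q5-b->q12 q6-a->q13 q6-b->q14 q7-a->q7 q7-b->q8 q8-a->q9 q8-b->q10 q9-a->q11 q9-b->q12 q10-a->q13 q10-b->q14 q11-a->q7 q11-b->q8 q12-a->q9 q12-b->q10 q13-a->q11 q13-b->q12 q14-a->q13 q14-b->q14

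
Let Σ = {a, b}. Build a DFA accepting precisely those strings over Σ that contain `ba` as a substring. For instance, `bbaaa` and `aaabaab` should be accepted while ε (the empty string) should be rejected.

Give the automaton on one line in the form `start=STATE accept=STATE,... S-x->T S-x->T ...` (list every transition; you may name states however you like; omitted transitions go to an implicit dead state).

States q0..q1 record the length of the longest prefix of `ba` that matches the current input suffix. Reaching q2 means `ba` has been seen, and we stay there forever. Accept from q2.
With 3 states:
        a   b  
>  q0   q0  q1 
   q1   q2  q1 
 * q2   q2  q2 
(> = start, * = accepting)

start=q0 accept=q2 q0-a->q0 q0-b->q1 q1-a->q2 q1-b->q1 q2-a->q2 q2-b->q2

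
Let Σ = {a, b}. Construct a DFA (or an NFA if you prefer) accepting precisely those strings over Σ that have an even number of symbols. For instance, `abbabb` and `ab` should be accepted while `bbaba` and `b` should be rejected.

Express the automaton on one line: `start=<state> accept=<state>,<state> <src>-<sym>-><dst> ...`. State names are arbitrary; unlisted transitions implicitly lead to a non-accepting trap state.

start=S0 accept=S0 S0-a->S1 S0-b->S1 S1-a->S0 S1-b->S0

Only the length mod 2 matters, so use a 2-cycle: from any state, every input symbol moves to the next state, wrapping S1 back to S0. Mark S0 accepting.
With 2 states:
        a   b  
>* S0   S1  S1 
   S1   S0  S0 
(> = start, * = accepting)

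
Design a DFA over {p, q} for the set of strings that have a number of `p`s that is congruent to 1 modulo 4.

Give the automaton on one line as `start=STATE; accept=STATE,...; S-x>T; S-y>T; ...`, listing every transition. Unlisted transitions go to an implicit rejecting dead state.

Keep the running count of `p`s modulo 4: each `p` advances along the cycle S0 → S1 → S2 → S3 → S0 while other symbols loop. Accept at S1.
A 4-state machine:
        p   q  
>  S0   S1  S0 
 * S1   S2  S1 
   S2   S3  S2 
   S3   S0  S3 
(> = start, * = accepting)

start=S0; accept=S1; S0-p>S1; S0-q>S0; S1-p>S2; S1-q>S1; S2-p>S3; S2-q>S2; S3-p>S0; S3-q>S3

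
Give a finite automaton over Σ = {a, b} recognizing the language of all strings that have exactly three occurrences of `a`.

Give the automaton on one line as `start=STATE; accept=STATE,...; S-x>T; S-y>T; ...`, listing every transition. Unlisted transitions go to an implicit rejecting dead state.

start=q0; accept=q3; q0-a>q1; q0-b>q0; q1-a>q2; q1-b>q1; q2-a>q3; q2-b>q2; q3-a>q4; q3-b>q3; q4-a>q4; q4-b>q4

Count `a`s, saturating at 4: states q0 through q3 mean 0 through 3 `a`s seen; q4 means more than 3. Each `a` increments (capped at q4); other symbols loop. Accept from {q3}.
A 5-state machine:
        a   b  
>  q0   q1  q0 
   q1   q2  q1 
   q2   q3  q2 
 * q3   q4  q3 
   q4   q4  q4 
(> = start, * = accepting)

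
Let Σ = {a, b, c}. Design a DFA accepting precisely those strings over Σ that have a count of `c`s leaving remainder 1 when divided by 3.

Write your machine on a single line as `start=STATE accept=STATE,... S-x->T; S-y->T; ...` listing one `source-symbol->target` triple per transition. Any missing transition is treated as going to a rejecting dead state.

The only thing that matters is how many `c`s have appeared, reduced mod 3. Use one state per residue: q0 for 0, …, q2 for 2. Reading `c` moves to the next residue; anything else stays put. q1 is accepting.
        a   b   c  
>  q0   q0  q0  q1 
 * q1   q1  q1  q2 
   q2   q2  q2  q0 
(> = start, * = accepting)

start=q0; accept=q1; q0-a->q0; q0-b->q0; q0-c->q1; q1-a->q1; q1-b->q1; q1-c->q2; q2-a->q2; q2-b->q2; q2-c->q0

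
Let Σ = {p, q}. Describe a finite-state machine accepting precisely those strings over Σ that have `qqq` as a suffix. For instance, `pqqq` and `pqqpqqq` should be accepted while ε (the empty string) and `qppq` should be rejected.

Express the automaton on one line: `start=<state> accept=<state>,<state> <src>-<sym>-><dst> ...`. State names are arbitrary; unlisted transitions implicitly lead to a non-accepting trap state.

start=A accept=D A-p->A A-q->B B-p->A B-q->C C-p->A C-q->D D-p->A D-q->D

Remember how much of `qqq` the current input suffix matches. State A means no match yet; B means the last symbol is `q`; C means the last 2 symbols are `qq`; D means the last 3 symbols are `qqq`. Only D accepts. On a mismatch, fall back to the longest proper suffix that is still a prefix of `qqq`.
A 4-state machine:
       p  q 
>  A   A  B 
   B   A  C 
   C   A  D 
 * D   A  D 
(> = start, * = accepting)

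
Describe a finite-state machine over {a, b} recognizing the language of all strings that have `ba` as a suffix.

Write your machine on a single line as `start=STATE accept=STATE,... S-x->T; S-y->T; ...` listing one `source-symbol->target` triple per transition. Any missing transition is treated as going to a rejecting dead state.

start=q0; accept=q2; q0-a->q0; q0-b->q1; q1-a->q2; q1-b->q1; q2-a->q0; q2-b->q1

Remember how much of `ba` the current input suffix matches. State q0 means no match yet; q1 means the last symbol is `b`; q2 means the last 2 symbols are `ba`. Only q2 accepts. On a mismatch, fall back to the longest proper suffix that is still a prefix of `ba`.
With 3 states:
        a   b  
>  q0   q0  q1 
   q1   q2  q1 
 * q2   q0  q1 
(> = start, * = accepting)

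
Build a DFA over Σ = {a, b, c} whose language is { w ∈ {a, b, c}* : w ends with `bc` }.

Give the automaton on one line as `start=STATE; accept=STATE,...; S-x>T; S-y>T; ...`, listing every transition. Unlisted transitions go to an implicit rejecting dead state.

Remember how much of `bc` the current input suffix matches. State S0 means no match yet; S1 means the last symbol is `b`; S2 means the last 2 symbols are `bc`. Only S2 accepts. On a mismatch, fall back to the longest proper suffix that is still a prefix of `bc`.
        a   b   c  
>  S0   S0  S1  S0 
   S1   S0  S1  S2 
 * S2   S0  S1  S0 
(> = start, * = accepting)

start=S0; accept=S2; S0-a>S0; S0-b>S1; S0-c>S0; S1-a>S0; S1-b>S1; S1-c>S2; S2-a>S0; S2-b>S1; S2-c>S0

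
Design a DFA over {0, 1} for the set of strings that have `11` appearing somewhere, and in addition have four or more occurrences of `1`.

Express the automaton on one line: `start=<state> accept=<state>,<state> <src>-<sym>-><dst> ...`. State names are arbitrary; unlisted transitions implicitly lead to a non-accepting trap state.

Build one automaton per condition and run them in lockstep. One (3 states) tracks whether and how much of `11` has been seen; the other (6 states) tracks the count of `1`s, saturating at 5. Each combined state is a pair, one component from each; accept when both components accept. After merging equivalent states the machine shrinks.
A 9-state machine:
       0  1 
>  A   A  B 
   B   C  D 
   C   C  E 
   D   D  F 
   E   G  F 
   F   F  H 
   G   G  I 
 * H   H  H 
   I   G  H 
(> = start, * = accepting)

start=A accept=H A-0->A A-1->B B-0->C B-1->D C-0->C C-1->E D-0->D D-1->F E-0->G E-1->F F-0->F F-1->H G-0->G G-1->I H-0->H H-1->H I-0->G I-1->H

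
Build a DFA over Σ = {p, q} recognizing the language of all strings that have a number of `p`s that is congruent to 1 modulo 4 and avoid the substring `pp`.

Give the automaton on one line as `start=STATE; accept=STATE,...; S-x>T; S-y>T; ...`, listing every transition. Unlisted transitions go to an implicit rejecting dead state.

start=A; accept=B,D; A-p>B; A-q>A; B-p>C; B-q>D; C-p>E; C-q>C; D-p>F; D-q>D; E-p>G; E-q>E; F-p>E; F-q>H; G-p>I; G-q>G; H-p>J; H-q>H; I-p>C; I-q>I; J-p>G; J-q>K; K-p>L; K-q>K; L-p>I; L-q>A

Run two small machines in parallel and take their product. The first has 4 states tracking the count of `p`s modulo 4; the second has 3 states tracking partial matches of the forbidden pattern `pp`. A product state is a pair (one from each), accepting exactly when both do.
       p  q 
>  A   B  A 
 * B   C  D 
   C   E  C 
 * D   F  D 
   E   G  E 
   F   E  H 
   G   I  G 
   H   J  H 
   I   C  I 
   J   G  K 
   K   L  K 
   L   I  A 
(> = start, * = accepting)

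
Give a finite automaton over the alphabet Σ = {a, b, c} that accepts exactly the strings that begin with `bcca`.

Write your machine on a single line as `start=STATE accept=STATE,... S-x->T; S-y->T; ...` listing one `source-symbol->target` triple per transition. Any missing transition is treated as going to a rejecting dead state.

start=S0; accept=S4; S0-a->S5; S0-b->S1; S0-c->S5; S1-a->S5; S1-b->S5; S1-c->S2; S2-a->S5; S2-b->S5; S2-c->S3; S3-a->S4; S3-b->S5; S3-c->S5; S4-a->S4; S4-b->S4; S4-c->S4; S5-a->S5; S5-b->S5; S5-c->S5

Check the first 4 symbols one by one: S0 through S3 record how many have matched `bcca` so far; any wrong symbol goes to the dead state S5. After all 4 match we enter the accepting sink S4.
        a   b   c  
>  S0   S5  S1  S5 
   S1   S5  S5  S2 
   S2   S5  S5  S3 
   S3   S4  S5  S5 
 * S4   S4  S4  S4 
   S5   S5  S5  S5 
(> = start, * = accepting)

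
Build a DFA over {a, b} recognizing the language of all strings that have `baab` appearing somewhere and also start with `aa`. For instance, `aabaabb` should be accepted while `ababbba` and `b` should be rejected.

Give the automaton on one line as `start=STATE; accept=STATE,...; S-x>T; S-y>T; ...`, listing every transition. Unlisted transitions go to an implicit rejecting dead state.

start=q0; accept=q11; q0-a>q1; q0-b>q2; q1-a>q3; q1-b>q2; q2-a>q4; q2-b>q2; q3-a>q3; q3-b>q5; q4-a>q6; q4-b>q2; q5-a>q7; q5-b>q5; q6-a>q8; q6-b>q9; q7-a>q10; q7-b>q5; q8-a>q8; q8-b>q2; q9-a>q9; q9-b>q9; q10-a>q3; q10-b>q11; q11-a>q11; q11-b>q11

Handle the two conditions separately and then intersect. One (5 states) tracks whether and how much of `baab` has been seen; the other (4 states) tracks whether the input so far still matches the prefix `aa`. Each combined state is a pair, one component from each; accept when both components accept.
12 states suffice.
          a    b  
>  q0     q1   q2 
   q1     q3   q2 
   q2     q4   q2 
   q3     q3   q5 
   q4     q6   q2 
   q5     q7   q5 
   q6     q8   q9 
   q7    q10   q5 
   q8     q8   q2 
   q9     q9   q9 
   q10    q3  q11 
 * q11   q11  q11 
(> = start, * = accepting)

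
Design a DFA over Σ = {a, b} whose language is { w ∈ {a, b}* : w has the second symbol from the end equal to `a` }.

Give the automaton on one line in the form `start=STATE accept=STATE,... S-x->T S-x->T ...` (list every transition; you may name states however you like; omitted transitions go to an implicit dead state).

start=q0 accept=q3,q4 q0-a->q1 q0-b->q2 q1-a->q3 q1-b->q4 q2-a->q5 q2-b->q6 q3-a->q3 q3-b->q4 q4-a->q5 q4-b->q6 q5-a->q3 q5-b->q4 q6-a->q5 q6-b->q6

A DFA must remember the last 2 symbols (since which symbol is second-to-last isn't known until the input ends). Use one state per possible window of the last ≤2 symbols; accept from those whose window starts with `a`.
A 7-state machine:
        a   b  
>  q0   q1  q2 
   q1   q3  q4 
   q2   q5  q6 
 * q3   q3  q4 
 * q4   q5  q6 
   q5   q3  q4 
   q6   q5  q6 
(> = start, * = accepting)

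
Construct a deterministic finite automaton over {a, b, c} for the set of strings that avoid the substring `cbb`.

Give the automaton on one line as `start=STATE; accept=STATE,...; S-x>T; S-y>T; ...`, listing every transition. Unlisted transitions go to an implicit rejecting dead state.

start=s0; accept=s0,s1,s2; s0-a>s0; s0-b>s0; s0-c>s1; s1-a>s0; s1-b>s2; s1-c>s1; s2-a>s0; s2-b>s3; s2-c>s1; s3-a>s3; s3-b>s3; s3-c>s3

Track partial matches of the forbidden pattern `cbb`. State s3 is a dead state reached once `cbb` has occurred; every other state accepts. s0 means no part of `cbb` is currently matched.
With 4 states:
        a   b   c  
>* s0   s0  s0  s1 
 * s1   s0  s2  s1 
 * s2   s0  s3  s1 
   s3   s3  s3  s3 
(> = start, * = accepting)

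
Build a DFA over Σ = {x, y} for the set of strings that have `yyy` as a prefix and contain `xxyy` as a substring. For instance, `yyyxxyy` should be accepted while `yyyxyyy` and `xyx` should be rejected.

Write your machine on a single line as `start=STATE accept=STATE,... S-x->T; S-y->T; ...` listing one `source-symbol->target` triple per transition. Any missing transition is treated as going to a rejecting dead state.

Handle the two conditions separately and then intersect. The first has 5 states tracking whether the input so far still matches the prefix `yyy`; the second has 5 states tracking whether and how much of `xxyy` has been seen. A product state is a pair (one from each), accepting exactly when both do.
13 states suffice.
          x    y  
>  S0     S1   S2 
   S1     S3   S4 
   S2     S1   S5 
   S3     S3   S6 
   S4     S1   S4 
   S5     S1   S7 
   S6     S1   S8 
   S7     S9   S7 
   S8     S8   S8 
   S9    S10   S7 
   S10   S10  S11 
   S11    S9  S12 
 * S12   S12  S12 
(> = start, * = accepting)

start=S0; accept=S12; S0-x->S1; S0-y->S2; S1-x->S3; S1-y->S4; S2-x->S1; S2-y->S5; S3-x->S3; S3-y->S6; S4-x->S1; S4-y->S4; S5-x->S1; S5-y->S7; S6-x->S1; S6-y->S8; S7-x->S9; S7-y->S7; S8-x->S8; S8-y->S8; S9-x->S10; S9-y->S7; S10-x->S10; S10-y->S11; S11-x->S9; S11-y->S12; S12-x->S12; S12-y->S12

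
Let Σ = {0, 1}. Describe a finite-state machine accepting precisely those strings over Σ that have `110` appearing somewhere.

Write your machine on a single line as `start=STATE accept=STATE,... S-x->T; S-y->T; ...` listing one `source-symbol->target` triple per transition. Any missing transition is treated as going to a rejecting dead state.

start=S0; accept=S3; S0-0->S0; S0-1->S1; S1-0->S0; S1-1->S2; S2-0->S3; S2-1->S2; S3-0->S3; S3-1->S3

States S0..S2 record the length of the longest prefix of `110` that matches the current input suffix. Reaching S3 means `110` has been seen, and we stay there forever. Accept from S3.
4 states suffice.
        0   1  
>  S0   S0  S1 
   S1   S0  S2 
   S2   S3  S2 
 * S3   S3  S3 
(> = start, * = accepting)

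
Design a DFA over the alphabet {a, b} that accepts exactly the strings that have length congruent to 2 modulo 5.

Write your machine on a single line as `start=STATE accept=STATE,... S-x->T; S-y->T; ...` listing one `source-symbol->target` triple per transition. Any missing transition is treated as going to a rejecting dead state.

Only the length mod 5 matters, so use a 5-cycle: from any state, every input symbol moves to the next state, wrapping q4 back to q0. Mark q2 accepting.
5 states suffice.
        a   b  
>  q0   q1  q1 
   q1   q2  q2 
 * q2   q3  q3 
   q3   q4  q4 
   q4   q0  q0 
(> = start, * = accepting)

start=q0; accept=q2; q0-a->q1; q0-b->q1; q1-a->q2; q1-b->q2; q2-a->q3; q2-b->q3; q3-a->q4; q3-b->q4; q4-a->q0; q4-b->q0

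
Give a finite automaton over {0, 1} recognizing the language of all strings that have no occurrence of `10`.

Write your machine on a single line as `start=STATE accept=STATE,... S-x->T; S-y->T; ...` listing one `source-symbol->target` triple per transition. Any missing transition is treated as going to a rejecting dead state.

Track partial matches of the forbidden pattern `10`. State C is a dead state reached once `10` has occurred; every other state accepts. A means no part of `10` is currently matched.
With 3 states:
       0  1 
>* A   A  B 
 * B   C  B 
   C   C  C 
(> = start, * = accepting)

start=A; accept=A,B; A-0->A; A-1->B; B-0->C; B-1->B; C-0->C; C-1->C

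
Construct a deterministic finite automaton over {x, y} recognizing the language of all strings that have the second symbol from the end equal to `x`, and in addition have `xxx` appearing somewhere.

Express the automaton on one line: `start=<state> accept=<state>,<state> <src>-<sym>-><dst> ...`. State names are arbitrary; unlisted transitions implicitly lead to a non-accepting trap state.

Run two small machines in parallel and take their product. One (7 states) tracks the last 2 symbols read; the other (4 states) tracks whether and how much of `xxx` has been seen. Each combined state is a pair, one component from each; accept when both components accept.
11 states suffice.
          x    y  
>  q0     q1   q2 
   q1     q3   q4 
   q2     q5   q6 
   q3     q7   q4 
   q4     q5   q6 
   q5     q3   q4 
   q6     q5   q6 
 * q7     q7   q8 
 * q8     q9  q10 
   q9     q7   q8 
   q10    q9  q10 
(> = start, * = accepting)

start=q0 accept=q7,q8 q0-x->q1 q0-y->q2 q1-x->q3 q1-y->q4 q2-x->q5 q2-y->q6 q3-x->q7 q3-y->q4 q4-x->q5 q4-y->q6 q5-x->q3 q5-y->q4 q6-x->q5 q6-y->q6 q7-x->q7 q7-y->q8 q8-x->q9 q8-y->q10 q9-x->q7 q9-y->q8 q10-x->q9 q10-y->q10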